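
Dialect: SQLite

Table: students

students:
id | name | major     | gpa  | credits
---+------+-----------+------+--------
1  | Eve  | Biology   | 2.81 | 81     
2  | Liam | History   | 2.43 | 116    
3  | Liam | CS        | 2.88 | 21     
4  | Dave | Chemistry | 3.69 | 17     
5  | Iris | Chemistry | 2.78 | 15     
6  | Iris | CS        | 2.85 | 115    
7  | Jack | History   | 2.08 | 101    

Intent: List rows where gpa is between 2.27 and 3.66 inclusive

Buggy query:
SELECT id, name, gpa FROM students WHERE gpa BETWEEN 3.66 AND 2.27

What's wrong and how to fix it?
Bug: BETWEEN expects the lower bound first; with 3.66 AND 2.27 the range is empty

Fix: Swap the bounds so the smaller value comes first

Corrected query:
SELECT id, name, gpa FROM students WHERE gpa BETWEEN 2.27 AND 3.66

Result:
id | name | gpa 
---+------+-----
1  | Eve  | 2.81
2  | Liam | 2.43
3  | Liam | 2.88
5  | Iris | 2.78
6  | Iris | 2.85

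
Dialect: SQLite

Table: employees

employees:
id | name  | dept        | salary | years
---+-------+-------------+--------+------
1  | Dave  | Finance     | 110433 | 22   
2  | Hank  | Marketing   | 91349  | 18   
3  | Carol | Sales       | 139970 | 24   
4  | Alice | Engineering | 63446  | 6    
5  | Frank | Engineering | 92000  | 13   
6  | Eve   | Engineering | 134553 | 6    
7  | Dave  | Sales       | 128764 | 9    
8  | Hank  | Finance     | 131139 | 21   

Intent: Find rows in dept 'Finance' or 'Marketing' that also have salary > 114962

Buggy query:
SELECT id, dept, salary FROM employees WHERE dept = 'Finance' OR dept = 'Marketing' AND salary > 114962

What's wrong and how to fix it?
Bug: AND binds tighter than OR, so this parses as dept = 'Finance' OR (dept = 'Marketing' AND salary > 114962)

Fix: Group the OR with parentheses (or use IN), then AND the threshold

Corrected query:
SELECT id, dept, salary FROM employees WHERE (dept = 'Finance' OR dept = 'Marketing') AND salary > 114962

Result:
id | dept    | salary
---+---------+-------
8  | Finance | 131139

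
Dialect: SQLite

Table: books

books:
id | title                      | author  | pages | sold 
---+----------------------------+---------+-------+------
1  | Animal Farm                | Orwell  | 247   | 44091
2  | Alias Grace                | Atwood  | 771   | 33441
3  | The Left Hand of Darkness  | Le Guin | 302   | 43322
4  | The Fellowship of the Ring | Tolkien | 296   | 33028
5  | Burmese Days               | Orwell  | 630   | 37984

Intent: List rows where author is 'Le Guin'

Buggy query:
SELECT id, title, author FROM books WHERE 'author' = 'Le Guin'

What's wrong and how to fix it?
Bug: 'author' in single quotes is a string literal, not the column; the comparison is literal-vs-literal and never true

Fix: Remove the quotes around the column name (or use double quotes for an identifier)

Corrected query:
SELECT id, title, author FROM books WHERE author = 'Le Guin'

Result:
id | title                     | author 
---+---------------------------+--------
3  | The Left Hand of Darkness | Le Guin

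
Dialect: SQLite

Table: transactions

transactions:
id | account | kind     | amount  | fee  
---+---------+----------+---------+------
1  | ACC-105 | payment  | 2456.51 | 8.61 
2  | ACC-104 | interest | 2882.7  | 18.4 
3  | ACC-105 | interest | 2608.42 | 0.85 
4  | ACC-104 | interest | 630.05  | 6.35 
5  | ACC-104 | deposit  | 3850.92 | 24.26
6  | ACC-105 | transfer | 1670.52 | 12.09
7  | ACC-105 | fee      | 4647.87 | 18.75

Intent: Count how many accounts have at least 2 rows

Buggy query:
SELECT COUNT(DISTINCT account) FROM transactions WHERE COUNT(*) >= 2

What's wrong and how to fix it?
Bug: WHERE filters individual rows, not groups, so a group-level COUNT is invalid there

Fix: Use a subquery that GROUPs and filters with HAVING, then count its rows

Corrected query:
SELECT COUNT(*) FROM (SELECT account FROM transactions GROUP BY account HAVING COUNT(*) >= 2)

Result:
COUNT(*)
--------
2       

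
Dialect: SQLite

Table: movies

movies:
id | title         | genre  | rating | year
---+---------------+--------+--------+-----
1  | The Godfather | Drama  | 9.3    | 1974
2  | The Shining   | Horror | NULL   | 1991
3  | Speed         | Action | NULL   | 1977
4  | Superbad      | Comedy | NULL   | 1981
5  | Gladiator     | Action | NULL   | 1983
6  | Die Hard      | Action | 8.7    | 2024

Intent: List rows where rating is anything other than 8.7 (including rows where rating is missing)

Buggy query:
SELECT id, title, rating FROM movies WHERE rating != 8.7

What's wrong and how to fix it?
Bug: Inequality against NULL is unknown, not true; rows with NULL are dropped

Fix: Add an explicit OR rating IS NULL to include the missing-value rows

Corrected query:
SELECT id, title, rating FROM movies WHERE rating != 8.7 OR rating IS NULL

Result:
id | title         | rating
---+---------------+-------
1  | The Godfather | 9.3   
2  | The Shining   | NULL  
3  | Speed         | NULL  
4  | Superbad      | NULL  
5  | Gladiator     | NULL  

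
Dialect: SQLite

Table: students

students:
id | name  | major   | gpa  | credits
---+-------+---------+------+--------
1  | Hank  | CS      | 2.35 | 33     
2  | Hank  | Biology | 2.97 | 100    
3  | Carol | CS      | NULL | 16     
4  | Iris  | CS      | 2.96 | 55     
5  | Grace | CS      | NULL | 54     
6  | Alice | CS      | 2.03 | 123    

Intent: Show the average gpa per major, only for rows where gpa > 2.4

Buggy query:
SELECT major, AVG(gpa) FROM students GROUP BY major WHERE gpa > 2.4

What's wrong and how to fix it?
Bug: WHERE cannot follow GROUP BY

Fix: Place WHERE between FROM and GROUP BY

Corrected query:
SELECT major, AVG(gpa) FROM students WHERE gpa > 2.4 GROUP BY major

Result:
major   | AVG(gpa)
--------+---------
Biology | 2.97    
CS      | 2.96    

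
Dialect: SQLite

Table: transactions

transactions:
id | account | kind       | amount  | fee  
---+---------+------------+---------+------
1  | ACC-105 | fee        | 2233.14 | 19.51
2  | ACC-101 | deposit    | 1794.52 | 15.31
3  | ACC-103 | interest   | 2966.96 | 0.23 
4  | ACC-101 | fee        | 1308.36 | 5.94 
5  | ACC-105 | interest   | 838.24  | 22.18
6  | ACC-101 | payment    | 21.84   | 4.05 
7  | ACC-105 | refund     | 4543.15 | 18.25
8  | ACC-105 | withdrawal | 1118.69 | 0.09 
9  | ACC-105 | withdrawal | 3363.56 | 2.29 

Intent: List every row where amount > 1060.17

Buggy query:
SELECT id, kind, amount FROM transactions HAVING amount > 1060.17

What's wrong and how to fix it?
Bug: This is a non-aggregate query (no GROUP BY, no aggregates), so in SQLite the HAVING clause is invalid here; a row-level condition belongs in WHERE

Fix: Use WHERE for row-level filtering

Corrected query:
SELECT id, kind, amount FROM transactions WHERE amount > 1060.17

Result:
id | kind       | amount 
---+------------+--------
1  | fee        | 2233.14
2  | deposit    | 1794.52
3  | interest   | 2966.96
4  | fee        | 1308.36
7  | refund     | 4543.15
8  | withdrawal | 1118.69
9  | withdrawal | 3363.56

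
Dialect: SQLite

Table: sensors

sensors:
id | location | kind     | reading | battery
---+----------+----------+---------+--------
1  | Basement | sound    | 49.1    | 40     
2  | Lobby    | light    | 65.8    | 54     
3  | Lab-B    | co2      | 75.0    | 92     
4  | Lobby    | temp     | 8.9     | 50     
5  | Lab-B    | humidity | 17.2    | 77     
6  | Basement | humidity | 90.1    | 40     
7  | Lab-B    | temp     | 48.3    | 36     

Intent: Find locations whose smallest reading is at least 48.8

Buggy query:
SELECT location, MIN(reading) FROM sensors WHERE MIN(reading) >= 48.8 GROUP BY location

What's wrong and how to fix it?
Bug: Aggregates like MIN are computed per group after WHERE runs

Fix: Use HAVING for the per-group MIN condition

Corrected query:
SELECT location, MIN(reading) FROM sensors GROUP BY location HAVING MIN(reading) >= 48.8

Result:
location | MIN(reading)
---------+-------------
Basement | 49.1        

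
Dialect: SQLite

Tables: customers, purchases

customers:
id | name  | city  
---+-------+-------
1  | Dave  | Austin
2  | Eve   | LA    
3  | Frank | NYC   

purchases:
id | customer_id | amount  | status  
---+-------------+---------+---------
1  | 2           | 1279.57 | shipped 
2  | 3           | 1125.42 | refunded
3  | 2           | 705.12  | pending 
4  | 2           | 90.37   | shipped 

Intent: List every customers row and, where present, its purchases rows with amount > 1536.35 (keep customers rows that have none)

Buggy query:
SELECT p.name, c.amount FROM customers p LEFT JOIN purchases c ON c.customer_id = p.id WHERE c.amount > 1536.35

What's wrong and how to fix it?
Bug: A WHERE condition on the right-hand table after LEFT JOIN drops unmatched parents

Fix: Put 'c.amount > 1536.35' in the JOIN's ON clause instead of WHERE

Corrected query:
SELECT p.name, c.amount FROM customers p LEFT JOIN purchases c ON c.customer_id = p.id AND c.amount > 1536.35

Result:
name  | amount
------+-------
Dave  | NULL  
Eve   | NULL  
Frank | NULL  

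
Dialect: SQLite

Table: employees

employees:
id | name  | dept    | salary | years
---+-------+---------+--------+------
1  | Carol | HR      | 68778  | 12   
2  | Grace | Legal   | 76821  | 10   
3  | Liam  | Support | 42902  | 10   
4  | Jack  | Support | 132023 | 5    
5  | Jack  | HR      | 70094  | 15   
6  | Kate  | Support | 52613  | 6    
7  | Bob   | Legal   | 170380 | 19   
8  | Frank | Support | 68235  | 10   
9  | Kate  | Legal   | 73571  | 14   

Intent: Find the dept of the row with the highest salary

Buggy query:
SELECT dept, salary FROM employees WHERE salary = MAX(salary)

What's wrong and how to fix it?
Bug: WHERE is evaluated per row; an aggregate over the whole table isn't defined there

Fix: Use a subquery: WHERE salary = (SELECT MAX(salary) FROM employees)

Corrected query:
SELECT dept, salary FROM employees WHERE salary = (SELECT MAX(salary) FROM employees)

Result:
dept  | salary
------+-------
Legal | 170380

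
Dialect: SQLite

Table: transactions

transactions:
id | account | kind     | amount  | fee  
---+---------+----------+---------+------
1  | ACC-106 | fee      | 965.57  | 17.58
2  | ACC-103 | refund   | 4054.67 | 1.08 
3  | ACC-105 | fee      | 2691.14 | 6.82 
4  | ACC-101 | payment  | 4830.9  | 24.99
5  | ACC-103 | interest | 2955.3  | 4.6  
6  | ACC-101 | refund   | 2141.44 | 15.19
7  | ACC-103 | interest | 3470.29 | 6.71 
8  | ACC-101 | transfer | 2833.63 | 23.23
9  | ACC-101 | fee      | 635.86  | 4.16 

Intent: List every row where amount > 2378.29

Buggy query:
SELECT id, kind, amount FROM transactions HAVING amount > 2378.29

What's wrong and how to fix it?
Bug: This is a non-aggregate query (no GROUP BY, no aggregates), so in SQLite the HAVING clause is invalid here; a row-level condition belongs in WHERE

Fix: Use WHERE for row-level filtering

Corrected query:
SELECT id, kind, amount FROM transactions WHERE amount > 2378.29

Result:
id | kind     | amount 
---+----------+--------
2  | refund   | 4054.67
3  | fee      | 2691.14
4  | payment  | 4830.9 
5  | interest | 2955.3 
7  | interest | 3470.29
8  | transfer | 2833.63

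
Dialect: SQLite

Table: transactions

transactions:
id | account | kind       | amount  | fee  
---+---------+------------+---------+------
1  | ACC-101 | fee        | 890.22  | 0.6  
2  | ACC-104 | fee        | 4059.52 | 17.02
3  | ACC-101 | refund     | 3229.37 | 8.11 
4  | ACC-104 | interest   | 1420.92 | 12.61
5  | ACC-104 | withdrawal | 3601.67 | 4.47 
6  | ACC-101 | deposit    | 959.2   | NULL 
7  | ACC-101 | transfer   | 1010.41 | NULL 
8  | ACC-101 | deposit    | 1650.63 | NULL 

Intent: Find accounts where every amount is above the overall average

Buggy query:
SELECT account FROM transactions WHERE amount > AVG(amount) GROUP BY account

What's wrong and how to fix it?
Bug: WHERE evaluates per row before aggregation, so AVG() is unavailable

Fix: Use a subquery for AVG and a HAVING MIN(...) filter so the condition holds for every row in the group

Corrected query:
SELECT account FROM transactions GROUP BY account HAVING MIN(amount) > (SELECT AVG(amount) FROM transactions)

Result:
(no rows)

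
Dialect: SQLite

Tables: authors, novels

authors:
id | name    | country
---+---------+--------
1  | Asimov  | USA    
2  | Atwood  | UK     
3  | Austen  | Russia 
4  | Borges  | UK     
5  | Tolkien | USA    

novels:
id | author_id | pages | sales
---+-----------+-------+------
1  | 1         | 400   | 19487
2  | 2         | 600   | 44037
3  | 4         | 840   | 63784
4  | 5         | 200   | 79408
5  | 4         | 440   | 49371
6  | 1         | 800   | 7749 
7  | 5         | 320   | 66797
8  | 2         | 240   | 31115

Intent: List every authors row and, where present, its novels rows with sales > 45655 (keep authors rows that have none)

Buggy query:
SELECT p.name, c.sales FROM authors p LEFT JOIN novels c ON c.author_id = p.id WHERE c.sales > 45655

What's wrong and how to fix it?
Bug: Filtering c.sales in WHERE discards the NULL rows produced by LEFT JOIN, turning it into an inner join

Fix: Move the right-table condition into the ON clause so unmatched parents are kept

Corrected query:
SELECT p.name, c.sales FROM authors p LEFT JOIN novels c ON c.author_id = p.id AND c.sales > 45655

Result:
name    | sales
--------+------
Asimov  | NULL 
Atwood  | NULL 
Austen  | NULL 
Borges  | 49371
Borges  | 63784
Tolkien | 66797
Tolkien | 79408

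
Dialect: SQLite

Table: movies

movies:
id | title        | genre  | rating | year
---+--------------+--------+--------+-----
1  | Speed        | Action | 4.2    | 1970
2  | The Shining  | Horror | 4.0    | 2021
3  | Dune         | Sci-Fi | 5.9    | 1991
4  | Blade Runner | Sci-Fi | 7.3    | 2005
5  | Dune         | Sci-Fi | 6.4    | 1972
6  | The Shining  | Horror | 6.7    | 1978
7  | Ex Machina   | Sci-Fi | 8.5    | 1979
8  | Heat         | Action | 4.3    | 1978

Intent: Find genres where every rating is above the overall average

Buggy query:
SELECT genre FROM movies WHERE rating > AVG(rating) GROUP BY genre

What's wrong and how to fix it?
Bug: AVG() is an aggregate; it can't sit directly in WHERE

Fix: Compute the overall average in a scalar subquery and compare each group's MIN against it in HAVING

Corrected query:
SELECT genre FROM movies GROUP BY genre HAVING MIN(rating) > (SELECT AVG(rating) FROM movies)

Result:
(no rows)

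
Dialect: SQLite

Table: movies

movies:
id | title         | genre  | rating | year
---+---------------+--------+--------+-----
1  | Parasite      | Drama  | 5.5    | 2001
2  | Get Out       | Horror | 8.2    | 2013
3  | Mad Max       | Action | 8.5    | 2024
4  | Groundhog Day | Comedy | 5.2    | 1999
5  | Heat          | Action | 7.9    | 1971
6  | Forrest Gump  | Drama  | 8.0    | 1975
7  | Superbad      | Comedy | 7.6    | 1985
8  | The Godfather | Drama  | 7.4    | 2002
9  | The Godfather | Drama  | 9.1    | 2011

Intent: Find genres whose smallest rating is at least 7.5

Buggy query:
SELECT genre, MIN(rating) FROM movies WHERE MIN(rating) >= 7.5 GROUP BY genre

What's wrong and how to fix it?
Bug: Aggregates like MIN are computed per group after WHERE runs

Fix: Replace WHERE with HAVING after the GROUP BY

Corrected query:
SELECT genre, MIN(rating) FROM movies GROUP BY genre HAVING MIN(rating) >= 7.5

Result:
genre  | MIN(rating)
-------+------------
Action | 7.9        
Horror | 8.2        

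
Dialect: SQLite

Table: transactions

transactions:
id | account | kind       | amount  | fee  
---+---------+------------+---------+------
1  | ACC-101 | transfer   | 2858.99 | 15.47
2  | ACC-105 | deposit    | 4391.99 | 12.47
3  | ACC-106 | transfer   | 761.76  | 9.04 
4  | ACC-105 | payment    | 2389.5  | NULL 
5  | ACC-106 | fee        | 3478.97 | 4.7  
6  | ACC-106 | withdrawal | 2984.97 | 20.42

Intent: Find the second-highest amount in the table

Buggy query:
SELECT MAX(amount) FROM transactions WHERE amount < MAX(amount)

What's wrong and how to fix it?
Bug: MAX(amount) on the right of the comparison is an aggregate-in-WHERE error

Fix: Put the inner MAX in a scalar subquery

Corrected query:
SELECT MAX(amount) FROM transactions WHERE amount < (SELECT MAX(amount) FROM transactions)

Result:
MAX(amount)
-----------
3478.97    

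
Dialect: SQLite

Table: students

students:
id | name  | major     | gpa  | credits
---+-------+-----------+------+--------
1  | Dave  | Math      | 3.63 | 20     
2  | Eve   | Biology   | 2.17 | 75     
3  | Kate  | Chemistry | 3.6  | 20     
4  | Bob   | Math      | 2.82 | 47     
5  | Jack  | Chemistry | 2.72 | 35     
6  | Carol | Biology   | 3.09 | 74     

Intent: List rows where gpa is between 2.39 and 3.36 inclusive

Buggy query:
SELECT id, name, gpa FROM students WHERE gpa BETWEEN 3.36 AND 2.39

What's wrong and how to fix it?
Bug: The bounds are reversed; BETWEEN a AND b requires a <= b to match anything

Fix: Swap the bounds so the smaller value comes first

Corrected query:
SELECT id, name, gpa FROM students WHERE gpa BETWEEN 2.39 AND 3.36

Result:
id | name  | gpa 
---+-------+-----
4  | Bob   | 2.82
5  | Jack  | 2.72
6  | Carol | 3.09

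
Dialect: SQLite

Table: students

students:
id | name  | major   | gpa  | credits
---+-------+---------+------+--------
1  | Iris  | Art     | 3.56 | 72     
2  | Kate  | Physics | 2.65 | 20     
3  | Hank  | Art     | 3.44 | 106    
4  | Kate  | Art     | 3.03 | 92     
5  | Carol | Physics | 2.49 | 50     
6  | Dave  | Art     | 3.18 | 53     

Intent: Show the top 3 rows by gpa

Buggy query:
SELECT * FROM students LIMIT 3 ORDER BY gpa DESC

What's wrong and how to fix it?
Bug: ORDER BY cannot follow LIMIT; LIMIT is the final clause

Fix: Swap the clauses: ORDER BY first, then LIMIT

Corrected query:
SELECT * FROM students ORDER BY gpa DESC LIMIT 3

Result:
id | name | major | gpa  | credits
---+------+-------+------+--------
1  | Iris | Art   | 3.56 | 72     
3  | Hank | Art   | 3.44 | 106    
6  | Dave | Art   | 3.18 | 53     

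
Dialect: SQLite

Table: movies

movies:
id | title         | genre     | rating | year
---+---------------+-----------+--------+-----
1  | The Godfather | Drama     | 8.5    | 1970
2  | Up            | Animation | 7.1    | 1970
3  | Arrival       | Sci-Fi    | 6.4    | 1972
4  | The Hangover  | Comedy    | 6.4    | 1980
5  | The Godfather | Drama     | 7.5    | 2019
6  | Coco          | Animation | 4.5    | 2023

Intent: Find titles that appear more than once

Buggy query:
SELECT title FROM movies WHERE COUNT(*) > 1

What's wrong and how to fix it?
Bug: COUNT(*) is an aggregate and cannot be used in WHERE

Fix: Group first, then use HAVING for the count condition

Corrected query:
SELECT title FROM movies GROUP BY title HAVING COUNT(*) > 1

Result:
title        
-------------
The Godfather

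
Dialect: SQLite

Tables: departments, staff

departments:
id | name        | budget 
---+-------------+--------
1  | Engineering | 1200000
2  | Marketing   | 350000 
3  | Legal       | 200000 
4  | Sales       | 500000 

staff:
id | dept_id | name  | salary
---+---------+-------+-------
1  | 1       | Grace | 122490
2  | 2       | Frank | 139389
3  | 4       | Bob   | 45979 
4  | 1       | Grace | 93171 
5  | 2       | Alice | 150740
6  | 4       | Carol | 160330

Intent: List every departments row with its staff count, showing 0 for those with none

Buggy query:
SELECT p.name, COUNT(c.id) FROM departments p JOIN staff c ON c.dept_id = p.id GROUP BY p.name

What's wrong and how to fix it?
Bug: An inner join excludes parents with zero children

Fix: Switch to LEFT JOIN to retain unmatched parent rows

Corrected query:
SELECT p.name, COUNT(c.id) FROM departments p LEFT JOIN staff c ON c.dept_id = p.id GROUP BY p.name

Result:
name        | COUNT(c.id)
------------+------------
Engineering | 2          
Legal       | 0          
Marketing   | 2          
Sales       | 2          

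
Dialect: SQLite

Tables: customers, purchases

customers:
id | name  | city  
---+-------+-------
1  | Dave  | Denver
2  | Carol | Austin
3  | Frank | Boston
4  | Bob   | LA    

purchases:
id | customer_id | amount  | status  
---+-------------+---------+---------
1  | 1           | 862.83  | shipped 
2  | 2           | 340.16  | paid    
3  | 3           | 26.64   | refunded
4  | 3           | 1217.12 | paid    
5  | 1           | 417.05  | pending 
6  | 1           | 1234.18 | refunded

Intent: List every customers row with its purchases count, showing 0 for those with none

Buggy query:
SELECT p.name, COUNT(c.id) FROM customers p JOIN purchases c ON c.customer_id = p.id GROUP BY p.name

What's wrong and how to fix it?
Bug: INNER JOIN drops customers rows that have no matching purchases rows

Fix: Use LEFT JOIN so parents without children still appear (COUNT(c.id) gives 0)

Corrected query:
SELECT p.name, COUNT(c.id) FROM customers p LEFT JOIN purchases c ON c.customer_id = p.id GROUP BY p.name

Result:
name  | COUNT(c.id)
------+------------
Bob   | 0          
Carol | 1          
Dave  | 3          
Frank | 2          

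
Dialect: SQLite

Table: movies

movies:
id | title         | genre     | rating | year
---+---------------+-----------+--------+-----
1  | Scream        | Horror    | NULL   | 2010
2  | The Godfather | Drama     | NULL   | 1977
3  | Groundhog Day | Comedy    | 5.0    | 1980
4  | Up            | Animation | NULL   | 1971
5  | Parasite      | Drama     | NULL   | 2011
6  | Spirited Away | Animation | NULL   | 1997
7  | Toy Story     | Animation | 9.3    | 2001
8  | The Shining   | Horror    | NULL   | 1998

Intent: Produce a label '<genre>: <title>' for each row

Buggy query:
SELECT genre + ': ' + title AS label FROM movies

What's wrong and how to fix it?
Bug: '+' is numeric addition; on text columns SQLite converts them to 0 instead of concatenating

Fix: Use the || operator for string concatenation

Corrected query:
SELECT genre || ': ' || title AS label FROM movies

Result:
label                   
------------------------
Horror: Scream          
Drama: The Godfather    
Comedy: Groundhog Day   
Animation: Up           
Drama: Parasite         
Animation: Spirited Away
Animation: Toy Story    
Horror: The Shining     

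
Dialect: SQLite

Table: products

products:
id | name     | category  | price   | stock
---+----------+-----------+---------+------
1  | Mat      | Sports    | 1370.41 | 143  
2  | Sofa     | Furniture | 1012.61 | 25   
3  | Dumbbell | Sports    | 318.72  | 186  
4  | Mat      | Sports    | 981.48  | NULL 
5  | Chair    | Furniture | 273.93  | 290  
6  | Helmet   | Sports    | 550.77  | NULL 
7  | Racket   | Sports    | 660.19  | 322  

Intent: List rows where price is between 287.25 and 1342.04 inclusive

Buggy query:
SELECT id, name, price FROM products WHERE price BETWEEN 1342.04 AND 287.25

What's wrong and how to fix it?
Bug: BETWEEN expects the lower bound first; with 1342.04 AND 287.25 the range is empty

Fix: Write BETWEEN 287.25 AND 1342.04

Corrected query:
SELECT id, name, price FROM products WHERE price BETWEEN 287.25 AND 1342.04

Result:
id | name     | price  
---+----------+--------
2  | Sofa     | 1012.61
3  | Dumbbell | 318.72 
4  | Mat      | 981.48 
6  | Helmet   | 550.77 
7  | Racket   | 660.19 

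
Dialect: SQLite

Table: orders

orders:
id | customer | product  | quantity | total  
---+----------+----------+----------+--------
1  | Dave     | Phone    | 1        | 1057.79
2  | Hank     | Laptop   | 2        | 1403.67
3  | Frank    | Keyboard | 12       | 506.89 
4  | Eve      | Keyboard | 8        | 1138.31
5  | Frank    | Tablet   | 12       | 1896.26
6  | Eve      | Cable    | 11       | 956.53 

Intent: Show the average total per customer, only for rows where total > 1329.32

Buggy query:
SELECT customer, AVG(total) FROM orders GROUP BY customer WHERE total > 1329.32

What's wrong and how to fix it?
Bug: WHERE cannot follow GROUP BY

Fix: Move the WHERE clause before GROUP BY

Corrected query:
SELECT customer, AVG(total) FROM orders WHERE total > 1329.32 GROUP BY customer

Result:
customer | AVG(total)
---------+-----------
Frank    | 1896.26   
Hank     | 1403.67   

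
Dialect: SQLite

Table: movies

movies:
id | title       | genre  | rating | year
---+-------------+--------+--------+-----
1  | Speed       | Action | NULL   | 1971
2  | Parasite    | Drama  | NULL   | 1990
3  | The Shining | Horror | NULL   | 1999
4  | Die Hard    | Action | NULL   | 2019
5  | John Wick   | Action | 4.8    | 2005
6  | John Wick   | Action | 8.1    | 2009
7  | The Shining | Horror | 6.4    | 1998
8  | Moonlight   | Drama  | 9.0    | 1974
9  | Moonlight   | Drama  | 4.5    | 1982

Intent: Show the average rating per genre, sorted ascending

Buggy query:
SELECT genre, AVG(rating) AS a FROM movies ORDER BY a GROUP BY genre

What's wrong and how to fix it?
Bug: GROUP BY must precede ORDER BY

Fix: Move ORDER BY to the end, after GROUP BY

Corrected query:
SELECT genre, AVG(rating) AS a FROM movies GROUP BY genre ORDER BY a

Result:
genre  | a   
-------+-----
Horror | 6.4 
Action | 6.45
Drama  | 6.75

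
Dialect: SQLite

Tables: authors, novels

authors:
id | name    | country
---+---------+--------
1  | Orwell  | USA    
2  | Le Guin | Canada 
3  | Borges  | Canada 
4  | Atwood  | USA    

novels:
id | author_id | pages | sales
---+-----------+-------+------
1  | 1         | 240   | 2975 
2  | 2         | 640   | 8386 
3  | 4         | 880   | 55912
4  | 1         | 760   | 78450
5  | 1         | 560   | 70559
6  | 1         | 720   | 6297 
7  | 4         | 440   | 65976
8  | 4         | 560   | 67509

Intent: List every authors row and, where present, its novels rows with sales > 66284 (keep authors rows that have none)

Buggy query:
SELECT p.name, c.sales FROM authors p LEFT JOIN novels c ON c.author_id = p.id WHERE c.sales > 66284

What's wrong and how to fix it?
Bug: A WHERE condition on the right-hand table after LEFT JOIN drops unmatched parents

Fix: Move the right-table condition into the ON clause so unmatched parents are kept

Corrected query:
SELECT p.name, c.sales FROM authors p LEFT JOIN novels c ON c.author_id = p.id AND c.sales > 66284

Result:
name    | sales
--------+------
Orwell  | 70559
Orwell  | 78450
Le Guin | NULL 
Borges  | NULL 
Atwood  | 67509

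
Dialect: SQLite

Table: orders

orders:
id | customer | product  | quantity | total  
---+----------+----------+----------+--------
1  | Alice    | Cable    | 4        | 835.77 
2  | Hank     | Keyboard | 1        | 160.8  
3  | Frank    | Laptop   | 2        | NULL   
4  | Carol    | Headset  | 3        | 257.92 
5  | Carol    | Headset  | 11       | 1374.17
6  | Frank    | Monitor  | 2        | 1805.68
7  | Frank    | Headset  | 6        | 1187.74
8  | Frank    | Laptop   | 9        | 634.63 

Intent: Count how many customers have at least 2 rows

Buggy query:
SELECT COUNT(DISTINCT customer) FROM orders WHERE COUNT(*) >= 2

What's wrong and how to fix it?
Bug: WHERE filters individual rows, not groups, so a group-level COUNT is invalid there

Fix: Group first with HAVING COUNT(*) >= 2, then COUNT the resulting groups

Corrected query:
SELECT COUNT(*) FROM (SELECT customer FROM orders GROUP BY customer HAVING COUNT(*) >= 2)

Result:
COUNT(*)
--------
2       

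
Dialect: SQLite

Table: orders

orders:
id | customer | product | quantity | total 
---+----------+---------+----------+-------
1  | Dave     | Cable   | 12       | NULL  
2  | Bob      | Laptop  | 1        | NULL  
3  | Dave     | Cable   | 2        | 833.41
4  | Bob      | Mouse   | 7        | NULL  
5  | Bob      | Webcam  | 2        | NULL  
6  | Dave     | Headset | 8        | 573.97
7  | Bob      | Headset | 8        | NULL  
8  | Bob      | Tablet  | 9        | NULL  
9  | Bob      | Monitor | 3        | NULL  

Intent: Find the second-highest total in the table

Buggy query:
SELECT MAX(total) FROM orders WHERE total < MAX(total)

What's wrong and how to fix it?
Bug: The inner MAX is an aggregate inside WHERE, which is not allowed

Fix: Compute the overall MAX in a subquery, then take MAX of rows below it

Corrected query:
SELECT MAX(total) FROM orders WHERE total < (SELECT MAX(total) FROM orders)

Result:
MAX(total)
----------
573.97    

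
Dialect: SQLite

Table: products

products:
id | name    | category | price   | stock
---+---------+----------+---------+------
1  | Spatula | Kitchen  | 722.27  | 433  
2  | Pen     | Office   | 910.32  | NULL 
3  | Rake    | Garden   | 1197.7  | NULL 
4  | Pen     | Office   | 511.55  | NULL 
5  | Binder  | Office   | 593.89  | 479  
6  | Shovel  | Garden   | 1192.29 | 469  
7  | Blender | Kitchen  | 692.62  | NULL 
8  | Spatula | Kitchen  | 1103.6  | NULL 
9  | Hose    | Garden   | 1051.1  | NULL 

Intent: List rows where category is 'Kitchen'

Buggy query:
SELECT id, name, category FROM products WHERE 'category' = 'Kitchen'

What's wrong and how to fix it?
Bug: Single quotes denote string literals in SQL; the column name is being compared as a constant string

Fix: Remove the quotes around the column name (or use double quotes for an identifier)

Corrected query:
SELECT id, name, category FROM products WHERE category = 'Kitchen'

Result:
id | name    | category
---+---------+---------
1  | Spatula | Kitchen 
7  | Blender | Kitchen 
8  | Spatula | Kitchen 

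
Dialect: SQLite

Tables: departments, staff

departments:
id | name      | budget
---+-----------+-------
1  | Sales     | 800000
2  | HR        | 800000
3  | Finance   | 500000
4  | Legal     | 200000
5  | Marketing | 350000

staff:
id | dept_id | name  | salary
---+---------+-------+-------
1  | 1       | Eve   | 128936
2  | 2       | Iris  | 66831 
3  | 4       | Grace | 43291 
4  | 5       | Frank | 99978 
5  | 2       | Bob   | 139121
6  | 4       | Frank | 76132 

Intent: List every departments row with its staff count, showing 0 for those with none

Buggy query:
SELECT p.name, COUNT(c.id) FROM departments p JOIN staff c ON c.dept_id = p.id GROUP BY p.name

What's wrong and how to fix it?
Bug: An inner join excludes parents with zero children

Fix: Switch to LEFT JOIN to retain unmatched parent rows

Corrected query:
SELECT p.name, COUNT(c.id) FROM departments p LEFT JOIN staff c ON c.dept_id = p.id GROUP BY p.name

Result:
name      | COUNT(c.id)
----------+------------
Finance   | 0          
HR        | 2          
Legal     | 2          
Marketing | 1          
Sales     | 1          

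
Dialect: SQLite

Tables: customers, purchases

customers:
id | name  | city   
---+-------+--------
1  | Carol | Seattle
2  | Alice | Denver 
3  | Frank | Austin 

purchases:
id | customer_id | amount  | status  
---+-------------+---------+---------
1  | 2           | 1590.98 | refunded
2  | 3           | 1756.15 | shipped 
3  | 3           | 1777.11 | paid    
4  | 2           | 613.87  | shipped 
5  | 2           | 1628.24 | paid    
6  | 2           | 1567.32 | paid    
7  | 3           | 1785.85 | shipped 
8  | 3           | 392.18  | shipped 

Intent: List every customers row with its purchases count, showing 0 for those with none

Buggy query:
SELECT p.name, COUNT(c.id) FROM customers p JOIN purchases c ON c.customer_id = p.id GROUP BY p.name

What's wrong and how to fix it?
Bug: INNER JOIN drops customers rows that have no matching purchases rows

Fix: Switch to LEFT JOIN to retain unmatched parent rows

Corrected query:
SELECT p.name, COUNT(c.id) FROM customers p LEFT JOIN purchases c ON c.customer_id = p.id GROUP BY p.name

Result:
name  | COUNT(c.id)
------+------------
Alice | 4          
Carol | 0          
Frank | 4          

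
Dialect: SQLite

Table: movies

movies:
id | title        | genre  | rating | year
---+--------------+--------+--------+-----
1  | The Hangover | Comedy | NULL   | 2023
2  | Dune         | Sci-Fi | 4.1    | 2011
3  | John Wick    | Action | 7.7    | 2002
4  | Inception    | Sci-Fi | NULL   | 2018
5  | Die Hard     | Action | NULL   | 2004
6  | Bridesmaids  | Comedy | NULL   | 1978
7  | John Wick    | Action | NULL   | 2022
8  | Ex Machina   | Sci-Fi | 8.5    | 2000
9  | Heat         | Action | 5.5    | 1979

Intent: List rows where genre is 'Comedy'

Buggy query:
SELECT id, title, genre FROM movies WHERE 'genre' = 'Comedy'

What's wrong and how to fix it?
Bug: Single quotes denote string literals in SQL; the column name is being compared as a constant string

Fix: Remove the quotes around the column name (or use double quotes for an identifier)

Corrected query:
SELECT id, title, genre FROM movies WHERE genre = 'Comedy'

Result:
id | title        | genre 
---+--------------+-------
1  | The Hangover | Comedy
6  | Bridesmaids  | Comedy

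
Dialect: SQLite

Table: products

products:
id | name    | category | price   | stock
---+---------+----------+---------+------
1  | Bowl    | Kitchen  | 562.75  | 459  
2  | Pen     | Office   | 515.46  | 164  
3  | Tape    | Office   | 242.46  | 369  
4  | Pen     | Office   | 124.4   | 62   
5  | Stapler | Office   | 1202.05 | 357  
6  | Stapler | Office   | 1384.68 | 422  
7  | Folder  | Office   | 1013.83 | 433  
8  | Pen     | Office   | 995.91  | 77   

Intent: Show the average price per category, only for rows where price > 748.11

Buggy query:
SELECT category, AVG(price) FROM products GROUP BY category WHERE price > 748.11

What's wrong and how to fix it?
Bug: WHERE cannot follow GROUP BY

Fix: Move the WHERE clause before GROUP BY

Corrected query:
SELECT category, AVG(price) FROM products WHERE price > 748.11 GROUP BY category

Result:
category | AVG(price)
---------+-----------
Office   | 1149.1175 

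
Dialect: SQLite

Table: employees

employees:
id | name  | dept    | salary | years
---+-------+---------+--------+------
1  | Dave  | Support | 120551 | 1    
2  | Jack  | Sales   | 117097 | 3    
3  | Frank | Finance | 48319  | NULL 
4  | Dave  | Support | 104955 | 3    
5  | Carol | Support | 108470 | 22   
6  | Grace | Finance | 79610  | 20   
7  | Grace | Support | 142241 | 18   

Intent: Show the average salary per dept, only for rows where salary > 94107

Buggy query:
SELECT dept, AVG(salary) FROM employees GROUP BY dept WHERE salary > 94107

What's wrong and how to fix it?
Bug: WHERE cannot follow GROUP BY

Fix: Place WHERE between FROM and GROUP BY

Corrected query:
SELECT dept, AVG(salary) FROM employees WHERE salary > 94107 GROUP BY dept

Result:
dept    | AVG(salary)
--------+------------
Sales   | 117097     
Support | 119054.25  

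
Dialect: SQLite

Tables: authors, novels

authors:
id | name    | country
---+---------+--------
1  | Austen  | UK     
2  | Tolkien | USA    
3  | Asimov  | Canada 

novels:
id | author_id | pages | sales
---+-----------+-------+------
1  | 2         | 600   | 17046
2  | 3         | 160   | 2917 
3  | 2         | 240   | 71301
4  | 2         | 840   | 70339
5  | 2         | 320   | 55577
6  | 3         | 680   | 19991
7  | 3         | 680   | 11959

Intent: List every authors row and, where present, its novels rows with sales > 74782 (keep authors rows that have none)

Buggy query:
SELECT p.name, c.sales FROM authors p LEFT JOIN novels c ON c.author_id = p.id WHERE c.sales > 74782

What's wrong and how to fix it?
Bug: A WHERE condition on the right-hand table after LEFT JOIN drops unmatched parents

Fix: Move the right-table condition into the ON clause so unmatched parents are kept

Corrected query:
SELECT p.name, c.sales FROM authors p LEFT JOIN novels c ON c.author_id = p.id AND c.sales > 74782

Result:
name    | sales
--------+------
Austen  | NULL 
Tolkien | NULL 
Asimov  | NULL 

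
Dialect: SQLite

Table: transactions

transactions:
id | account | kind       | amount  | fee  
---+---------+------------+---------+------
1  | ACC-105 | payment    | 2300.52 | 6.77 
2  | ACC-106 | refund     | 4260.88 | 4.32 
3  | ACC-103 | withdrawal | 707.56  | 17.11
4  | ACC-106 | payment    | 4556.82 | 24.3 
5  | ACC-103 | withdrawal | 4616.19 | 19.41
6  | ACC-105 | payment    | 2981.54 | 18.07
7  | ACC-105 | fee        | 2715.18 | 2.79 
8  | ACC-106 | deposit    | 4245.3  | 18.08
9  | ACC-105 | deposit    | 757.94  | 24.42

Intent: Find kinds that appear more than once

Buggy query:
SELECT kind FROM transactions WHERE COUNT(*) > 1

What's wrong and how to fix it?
Bug: WHERE can't reference COUNT(*); aggregates are computed after WHERE

Fix: Group first, then use HAVING for the count condition

Corrected query:
SELECT kind FROM transactions GROUP BY kind HAVING COUNT(*) > 1

Result:
kind      
----------
deposit   
payment   
withdrawal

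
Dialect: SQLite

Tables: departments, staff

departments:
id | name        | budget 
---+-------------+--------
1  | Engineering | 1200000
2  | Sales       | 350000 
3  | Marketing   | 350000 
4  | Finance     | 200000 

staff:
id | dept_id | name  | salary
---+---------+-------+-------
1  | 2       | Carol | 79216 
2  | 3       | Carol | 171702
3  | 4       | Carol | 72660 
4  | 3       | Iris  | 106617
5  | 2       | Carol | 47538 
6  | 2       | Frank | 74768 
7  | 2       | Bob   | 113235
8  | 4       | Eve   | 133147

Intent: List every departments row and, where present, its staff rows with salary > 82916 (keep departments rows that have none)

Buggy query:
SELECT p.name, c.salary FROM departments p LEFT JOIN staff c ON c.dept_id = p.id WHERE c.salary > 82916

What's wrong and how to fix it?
Bug: A WHERE condition on the right-hand table after LEFT JOIN drops unmatched parents

Fix: Put 'c.salary > 82916' in the JOIN's ON clause instead of WHERE

Corrected query:
SELECT p.name, c.salary FROM departments p LEFT JOIN staff c ON c.dept_id = p.id AND c.salary > 82916

Result:
name        | salary
------------+-------
Engineering | NULL  
Sales       | 113235
Marketing   | 106617
Marketing   | 171702
Finance     | 133147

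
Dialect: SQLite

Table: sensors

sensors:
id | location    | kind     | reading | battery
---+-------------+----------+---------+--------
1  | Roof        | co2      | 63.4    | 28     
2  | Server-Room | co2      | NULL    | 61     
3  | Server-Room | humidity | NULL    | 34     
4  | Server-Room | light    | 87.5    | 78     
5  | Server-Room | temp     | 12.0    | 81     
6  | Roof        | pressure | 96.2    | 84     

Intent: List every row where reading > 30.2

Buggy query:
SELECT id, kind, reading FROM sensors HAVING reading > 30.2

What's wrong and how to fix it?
Bug: This is a non-aggregate query (no GROUP BY, no aggregates), so in SQLite the HAVING clause is invalid here; a row-level condition belongs in WHERE

Fix: Use WHERE for row-level filtering

Corrected query:
SELECT id, kind, reading FROM sensors WHERE reading > 30.2

Result:
id | kind     | reading
---+----------+--------
1  | co2      | 63.4   
4  | light    | 87.5   
6  | pressure | 96.2   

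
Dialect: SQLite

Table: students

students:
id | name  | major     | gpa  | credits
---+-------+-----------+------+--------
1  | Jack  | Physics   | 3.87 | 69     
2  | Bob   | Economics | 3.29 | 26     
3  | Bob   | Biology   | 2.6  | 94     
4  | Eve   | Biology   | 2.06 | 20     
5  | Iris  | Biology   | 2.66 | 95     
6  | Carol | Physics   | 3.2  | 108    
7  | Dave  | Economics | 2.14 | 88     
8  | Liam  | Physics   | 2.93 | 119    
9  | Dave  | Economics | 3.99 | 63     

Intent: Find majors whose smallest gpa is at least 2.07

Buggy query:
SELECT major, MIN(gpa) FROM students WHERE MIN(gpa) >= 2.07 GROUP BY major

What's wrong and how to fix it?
Bug: MIN() in WHERE is a misuse of aggregate

Fix: Use HAVING for the per-group MIN condition

Corrected query:
SELECT major, MIN(gpa) FROM students GROUP BY major HAVING MIN(gpa) >= 2.07

Result:
major     | MIN(gpa)
----------+---------
Economics | 2.14    
Physics   | 2.93    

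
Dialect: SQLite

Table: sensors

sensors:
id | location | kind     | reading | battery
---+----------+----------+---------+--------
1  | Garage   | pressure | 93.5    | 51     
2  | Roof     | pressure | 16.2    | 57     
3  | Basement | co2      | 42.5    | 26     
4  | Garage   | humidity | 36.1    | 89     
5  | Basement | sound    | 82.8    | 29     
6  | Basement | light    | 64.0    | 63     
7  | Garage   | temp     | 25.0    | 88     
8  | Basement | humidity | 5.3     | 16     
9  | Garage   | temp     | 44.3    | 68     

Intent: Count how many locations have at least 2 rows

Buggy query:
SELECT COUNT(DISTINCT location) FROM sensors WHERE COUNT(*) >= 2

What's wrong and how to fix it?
Bug: COUNT(*) cannot appear in WHERE; the per-group count doesn't exist yet

Fix: Use a subquery that GROUPs and filters with HAVING, then count its rows

Corrected query:
SELECT COUNT(*) FROM (SELECT location FROM sensors GROUP BY location HAVING COUNT(*) >= 2)

Result:
COUNT(*)
--------
2       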